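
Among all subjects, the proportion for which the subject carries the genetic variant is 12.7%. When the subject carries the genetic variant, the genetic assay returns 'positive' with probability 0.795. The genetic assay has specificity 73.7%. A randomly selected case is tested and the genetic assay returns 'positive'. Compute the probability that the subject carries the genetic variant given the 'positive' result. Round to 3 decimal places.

Let H be the event that the subject carries the genetic variant. P(H) = 0.127, so P(¬H) = 0.873. With E the 'positive' result, P(E|H) = 0.795 and P(E|¬H) = 0.263.
P(E) = 0.795·0.127 + 0.263·0.873 = 0.10097 + 0.22960 = 0.33056.
By Bayes' theorem, P(H|E) = 0.10097 / 0.33056 = 0.305.

P(H | E) ≈ 0.305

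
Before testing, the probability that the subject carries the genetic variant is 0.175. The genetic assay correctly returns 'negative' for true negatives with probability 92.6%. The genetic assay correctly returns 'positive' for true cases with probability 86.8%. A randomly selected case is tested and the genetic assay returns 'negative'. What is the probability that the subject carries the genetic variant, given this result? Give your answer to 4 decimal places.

Let H be the event that the subject carries the genetic variant. P(H) = 0.175, so P(¬H) = 0.825. With E the 'negative' result, P(E|H) = 0.132 and P(E|¬H) = 0.926.
P(E) = 0.132·0.175 + 0.926·0.825 = 0.023100 + 0.76395 = 0.78705.
By Bayes' theorem, P(H|E) = 0.023100 / 0.78705 = 0.0294.

P(H | E) ≈ 0.0294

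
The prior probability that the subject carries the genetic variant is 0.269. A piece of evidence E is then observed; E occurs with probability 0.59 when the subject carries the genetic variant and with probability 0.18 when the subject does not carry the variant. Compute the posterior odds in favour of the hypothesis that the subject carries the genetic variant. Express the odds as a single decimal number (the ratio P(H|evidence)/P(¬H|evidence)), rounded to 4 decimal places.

Posterior odds ≈ 1.2062

Prior odds = 0.269/(1−0.269) = 0.36799. In log-odds, ln(0.36799) = -0.99970.
Add log likelihood ratio: ln(3.2778) = 1.1872.
Posterior log-odds = 0.18746, so posterior odds = exp(0.18746) = 1.2062.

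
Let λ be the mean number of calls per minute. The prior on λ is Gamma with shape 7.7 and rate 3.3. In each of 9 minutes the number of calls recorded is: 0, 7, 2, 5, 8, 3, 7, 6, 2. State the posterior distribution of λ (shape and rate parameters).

Posterior: Gamma(shape=47.7, rate=12.3)

Total count ∑xᵢ = 40 over n = 9 minutes.
Gamma is conjugate to the Poisson likelihood: posterior is Gamma(shape = 7.7+40 = 47.7, rate = 3.3+9 = 12.3).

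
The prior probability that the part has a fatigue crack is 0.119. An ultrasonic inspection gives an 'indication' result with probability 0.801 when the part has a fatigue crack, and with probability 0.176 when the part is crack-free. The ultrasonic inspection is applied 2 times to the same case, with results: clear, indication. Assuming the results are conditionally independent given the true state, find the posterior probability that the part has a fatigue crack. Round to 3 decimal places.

Posterior P(H) ≈ 0.129

With H the event that the part has a fatigue crack, the joint likelihood of the observed sequence is P(data|H) = 0.199·0.801 = 0.15940 and P(data|¬H) = 0.824·0.176 = 0.14502.
Bayes: P(H|data) = 0.119·0.15940 / (0.119·0.15940 + 0.881·0.14502) = 0.018968/0.14673 = 0.1293.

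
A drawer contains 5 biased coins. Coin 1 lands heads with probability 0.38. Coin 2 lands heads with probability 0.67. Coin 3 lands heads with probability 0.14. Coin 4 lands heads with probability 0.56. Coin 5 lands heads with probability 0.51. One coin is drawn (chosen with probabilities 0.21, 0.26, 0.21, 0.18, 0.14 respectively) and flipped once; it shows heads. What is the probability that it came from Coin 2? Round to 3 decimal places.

Tabulate prior·likelihood by source: [1] prior 0.21, lik 0.38, product 0.07980; [2] prior 0.26, lik 0.67, product 0.1742; [3] prior 0.21, lik 0.14, product 0.02940; [4] prior 0.18, lik 0.56, product 0.1008; [5] prior 0.14, lik 0.51, product 0.07140.
Normalizing constant = 0.45560; the posterior for Coin 2 is its product over the sum, 0.1742/0.45560 = 0.382.

Posterior probability ≈ 0.382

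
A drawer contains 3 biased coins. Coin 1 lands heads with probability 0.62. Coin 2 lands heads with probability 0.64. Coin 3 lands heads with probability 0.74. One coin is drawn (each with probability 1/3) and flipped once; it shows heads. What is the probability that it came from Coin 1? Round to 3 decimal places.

P(heads|C1) = 0.62; P(heads|C2) = 0.64; P(heads|C3) = 0.74.
Prior × likelihood for each source: 0.333333·0.62=0.2067, 0.333333·0.64=0.2133, 0.333333·0.74=0.2467. Summing gives P(heads) = 0.66667.
P(Coin 1 | heads) = 0.2067 / 0.66667 = 0.310.

Posterior probability ≈ 0.310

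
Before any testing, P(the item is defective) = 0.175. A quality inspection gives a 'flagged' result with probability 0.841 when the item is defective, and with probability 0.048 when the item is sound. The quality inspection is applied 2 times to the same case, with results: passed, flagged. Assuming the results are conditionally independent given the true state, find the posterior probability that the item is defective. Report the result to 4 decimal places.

Posterior P(H) ≈ 0.3830

With H the event that the item is defective, the joint likelihood of the observed sequence is P(data|H) = 0.159·0.841 = 0.13372 and P(data|¬H) = 0.952·0.048 = 0.045696.
Bayes: P(H|data) = 0.175·0.13372 / (0.175·0.13372 + 0.825·0.045696) = 0.023401/0.061100 = 0.3830.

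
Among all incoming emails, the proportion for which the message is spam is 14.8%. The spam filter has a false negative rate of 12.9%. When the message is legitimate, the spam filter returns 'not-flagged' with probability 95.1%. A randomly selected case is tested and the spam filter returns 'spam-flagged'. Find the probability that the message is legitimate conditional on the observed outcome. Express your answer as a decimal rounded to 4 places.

Let H be the event that the message is spam. P(H) = 0.148, so P(¬H) = 0.852. With E the 'spam-flagged' result, P(E|H) = 0.871 and P(E|¬H) = 0.049.
P(E) = 0.871·0.148 + 0.049·0.852 = 0.12891 + 0.041748 = 0.17066.
By Bayes' theorem, P(H|E) = 0.12891 / 0.17066 = 0.7554. Hence P(¬H|E) = 1 − 0.7554 = 0.2446.

P(¬H | E) ≈ 0.2446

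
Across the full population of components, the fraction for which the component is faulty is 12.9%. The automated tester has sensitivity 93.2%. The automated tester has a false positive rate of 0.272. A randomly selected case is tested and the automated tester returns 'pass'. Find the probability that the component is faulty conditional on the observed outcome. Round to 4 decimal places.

Write H for 'the component is faulty'. Prior odds H:¬H = 0.129/0.871 = 0.14811. For the 'pass' outcome, the likelihood ratio is 0.068/0.728 = 0.093407.
Posterior odds = 0.14811 × 0.093407 = 0.013834, so P(H|E) = 0.013834/(1+0.013834) = 0.0136.

P(H | E) ≈ 0.0136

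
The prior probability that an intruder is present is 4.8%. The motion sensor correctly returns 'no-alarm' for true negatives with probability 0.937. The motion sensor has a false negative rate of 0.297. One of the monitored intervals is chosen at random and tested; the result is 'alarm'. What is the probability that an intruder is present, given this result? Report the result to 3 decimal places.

P(H | E) ≈ 0.360

Write H for 'an intruder is present'. Prior odds H:¬H = 0.048/0.952 = 0.050420. For the 'alarm' outcome, the likelihood ratio is 0.703/0.063 = 11.159.
Posterior odds = 0.050420 × 11.159 = 0.56263, so P(H|E) = 0.56263/(1+0.56263) = 0.360.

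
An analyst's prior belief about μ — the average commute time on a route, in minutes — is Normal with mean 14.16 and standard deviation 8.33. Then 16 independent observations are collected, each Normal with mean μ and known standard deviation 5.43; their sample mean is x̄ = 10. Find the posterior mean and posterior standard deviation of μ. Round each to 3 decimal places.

Prior precision 1/τ₀² = 1/8.33² = 0.0144115; data precision n/σ² = 16/5.43² = 0.542651.
Posterior precision = 0.0144115 + 0.542651 = 0.557062, giving posterior SD = 1/√0.557062 = 1.340.
Posterior mean = (0.0144115·14.16 + 0.542651·10) / 0.557062 = 10.108.

Posterior mean ≈ 10.108; posterior SD ≈ 1.340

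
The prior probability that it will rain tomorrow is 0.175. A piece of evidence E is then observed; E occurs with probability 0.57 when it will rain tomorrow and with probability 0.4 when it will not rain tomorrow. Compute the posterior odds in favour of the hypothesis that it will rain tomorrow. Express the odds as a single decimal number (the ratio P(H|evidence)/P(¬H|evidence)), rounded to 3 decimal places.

Posterior odds ≈ 0.302

Prior odds = 0.175/(1−0.175) = 0.21212. In log-odds, ln(0.21212) = -1.5506.
Add log likelihood ratio: ln(1.4250) = 0.35417.
Posterior log-odds = -1.1964, so posterior odds = exp(-1.1964) = 0.30227.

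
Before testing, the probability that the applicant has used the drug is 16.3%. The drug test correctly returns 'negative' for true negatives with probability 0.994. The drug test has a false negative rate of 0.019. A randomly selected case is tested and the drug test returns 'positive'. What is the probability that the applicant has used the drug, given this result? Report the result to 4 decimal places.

Write H for 'the applicant has used the drug'. Prior odds H:¬H = 0.163/0.837 = 0.19474. For the 'positive' outcome, the likelihood ratio is 0.981/0.006 = 163.50.
Posterior odds = 0.19474 × 163.50 = 31.841, so P(H|E) = 31.841/(1+31.841) = 0.9695.

P(H | E) ≈ 0.9695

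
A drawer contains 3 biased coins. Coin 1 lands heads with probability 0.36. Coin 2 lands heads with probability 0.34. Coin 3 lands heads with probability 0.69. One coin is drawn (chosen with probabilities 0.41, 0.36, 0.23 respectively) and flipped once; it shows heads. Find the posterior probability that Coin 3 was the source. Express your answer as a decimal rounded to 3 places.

Posterior probability ≈ 0.370

P(heads|C1) = 0.36; P(heads|C2) = 0.34; P(heads|C3) = 0.69.
Prior × likelihood for each source: 0.41·0.36=0.1476, 0.36·0.34=0.1224, 0.23·0.69=0.1587. Summing gives P(heads) = 0.42870.
P(Coin 3 | heads) = 0.1587 / 0.42870 = 0.370.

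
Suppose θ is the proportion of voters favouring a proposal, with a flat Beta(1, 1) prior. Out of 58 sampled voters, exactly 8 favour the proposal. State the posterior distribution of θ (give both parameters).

Posterior: Beta(9, 51)

The binomial likelihood is conjugate to the Beta prior: with 8 successes and 50 failures, the posterior is Beta(1+8, 1+50) = Beta(9, 51).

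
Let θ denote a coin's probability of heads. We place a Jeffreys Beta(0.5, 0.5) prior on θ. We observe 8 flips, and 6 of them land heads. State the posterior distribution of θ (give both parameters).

Posterior: Beta(6.5, 2.5)

The binomial likelihood is conjugate to the Beta prior: with 6 successes and 2 failures, the posterior is Beta(0.5+6, 0.5+2) = Beta(6.5, 2.5).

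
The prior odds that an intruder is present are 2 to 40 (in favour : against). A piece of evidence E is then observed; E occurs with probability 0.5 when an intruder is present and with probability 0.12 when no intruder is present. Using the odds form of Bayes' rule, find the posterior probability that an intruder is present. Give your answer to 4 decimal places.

Posterior probability ≈ 0.1724

Prior odds = 2/40 = 0.050000.
Likelihood ratio for E = 0.5/0.12 = 4.1667.
Posterior odds = prior odds × LR = 0.20833.
Posterior probability = odds/(1+odds) = 0.20833/1.2083 = 0.1724.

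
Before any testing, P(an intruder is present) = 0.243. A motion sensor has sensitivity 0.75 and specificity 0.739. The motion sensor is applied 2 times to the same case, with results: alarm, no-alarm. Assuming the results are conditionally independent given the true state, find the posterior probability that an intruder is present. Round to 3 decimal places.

Posterior P(H) ≈ 0.238

Let H be the event that an intruder is present; start with P(H) = 0.243. P('alarm'|H) = 0.75, P('alarm'|¬H) = 0.261.
Update on result 1 ('alarm'): P(H) ← 0.75·0.2430 / (0.75·0.2430 + 0.261·0.7570) = 0.18225/0.37983 = 0.4798.
Update on result 2 ('no-alarm'): P(H) ← 0.25·0.4798 / (0.25·0.4798 + 0.739·0.5202) = 0.11996/0.50437 = 0.2378.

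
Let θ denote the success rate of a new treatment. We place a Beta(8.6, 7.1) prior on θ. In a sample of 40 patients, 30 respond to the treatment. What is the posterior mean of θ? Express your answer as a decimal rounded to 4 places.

Posterior mean ≈ 0.6930

The binomial likelihood is conjugate to the Beta prior: with 30 successes and 10 failures, the posterior is Beta(8.6+30, 7.1+10) = Beta(38.6, 17.1).
E[θ | data] = 38.6/(38.6+17.1) = 0.6930.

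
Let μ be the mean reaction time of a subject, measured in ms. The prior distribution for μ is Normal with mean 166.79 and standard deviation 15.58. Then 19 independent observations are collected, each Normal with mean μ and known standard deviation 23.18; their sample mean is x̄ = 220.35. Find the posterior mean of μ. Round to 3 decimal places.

With known σ, the Normal prior is conjugate. Weight on the data is w = (n/σ²)/(n/σ² + 1/τ₀²) = 0.0353612/(0.0353612+0.00411970) = 0.89565.
Posterior mean = w·x̄ + (1−w)·μ₀ = 0.89565·220.35 + 0.10435·166.79 = 214.761.

Posterior mean ≈ 214.761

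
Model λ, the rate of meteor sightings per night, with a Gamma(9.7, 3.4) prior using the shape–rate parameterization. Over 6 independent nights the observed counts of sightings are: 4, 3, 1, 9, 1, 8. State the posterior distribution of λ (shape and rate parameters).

Total count ∑xᵢ = 26 over n = 6 nights.
Gamma is conjugate to the Poisson likelihood: posterior is Gamma(shape = 9.7+26 = 35.7, rate = 3.4+6 = 9.4).

Posterior: Gamma(shape=35.7, rate=9.4)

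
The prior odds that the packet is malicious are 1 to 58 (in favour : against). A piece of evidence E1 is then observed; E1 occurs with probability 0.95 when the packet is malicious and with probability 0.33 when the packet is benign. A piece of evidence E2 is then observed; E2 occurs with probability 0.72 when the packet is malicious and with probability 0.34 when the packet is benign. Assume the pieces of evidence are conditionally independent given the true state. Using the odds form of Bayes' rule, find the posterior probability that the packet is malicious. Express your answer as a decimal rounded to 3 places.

Prior odds = 1/58 = 0.017241.
Likelihood ratio for E1 = 0.95/0.33 = 2.8788.
Likelihood ratio for E2 = 0.72/0.34 = 2.1176.
Posterior odds = prior odds × LR₁ × LR₂ = 0.10511.
Posterior probability = odds/(1+odds) = 0.10511/1.1051 = 0.095.

Posterior probability ≈ 0.095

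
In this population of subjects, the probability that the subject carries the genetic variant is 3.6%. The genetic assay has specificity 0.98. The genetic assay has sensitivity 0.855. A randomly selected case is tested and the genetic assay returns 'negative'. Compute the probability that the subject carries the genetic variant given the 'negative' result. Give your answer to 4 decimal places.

P(H | E) ≈ 0.0055

Let H be the event that the subject carries the genetic variant. P(H) = 0.036, so P(¬H) = 0.964. With E the 'negative' result, P(E|H) = 0.145 and P(E|¬H) = 0.98.
P(E) = 0.145·0.036 + 0.98·0.964 = 0.0052200 + 0.94472 = 0.94994.
By Bayes' theorem, P(H|E) = 0.0052200 / 0.94994 = 0.0055.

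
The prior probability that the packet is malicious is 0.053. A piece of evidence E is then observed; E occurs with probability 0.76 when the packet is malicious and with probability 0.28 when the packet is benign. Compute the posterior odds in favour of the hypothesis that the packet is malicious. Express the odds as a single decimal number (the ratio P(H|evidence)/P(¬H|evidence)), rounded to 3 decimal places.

Posterior odds ≈ 0.152

Prior odds = 0.053/(1−0.053) = 0.055966. In log-odds, ln(0.055966) = -2.8830.
Add log likelihood ratio: ln(2.7143) = 0.99853.
Posterior log-odds = -1.8845, so posterior odds = exp(-1.8845) = 0.15191.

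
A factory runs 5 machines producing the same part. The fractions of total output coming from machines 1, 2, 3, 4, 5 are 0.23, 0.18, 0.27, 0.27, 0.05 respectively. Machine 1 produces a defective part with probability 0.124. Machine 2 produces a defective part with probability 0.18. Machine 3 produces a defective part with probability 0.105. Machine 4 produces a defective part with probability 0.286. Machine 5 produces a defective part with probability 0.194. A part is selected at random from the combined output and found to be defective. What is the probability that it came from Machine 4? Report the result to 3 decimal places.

Tabulate prior·likelihood by source: [1] prior 0.23, lik 0.124, product 0.02852; [2] prior 0.18, lik 0.18, product 0.03240; [3] prior 0.27, lik 0.105, product 0.02835; [4] prior 0.27, lik 0.286, product 0.07722; [5] prior 0.05, lik 0.194, product 0.009700.
Normalizing constant = 0.17619; the posterior for Machine 4 is its product over the sum, 0.07722/0.17619 = 0.438.

Posterior probability ≈ 0.438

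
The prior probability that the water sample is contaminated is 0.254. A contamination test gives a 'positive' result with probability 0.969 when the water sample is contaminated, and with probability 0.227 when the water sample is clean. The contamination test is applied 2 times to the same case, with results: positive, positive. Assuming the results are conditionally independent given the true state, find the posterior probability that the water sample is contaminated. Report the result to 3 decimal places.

With H the event that the water sample is contaminated, the joint likelihood of the observed sequence is P(data|H) = 0.969·0.969 = 0.93896 and P(data|¬H) = 0.227·0.227 = 0.051529.
Bayes: P(H|data) = 0.254·0.93896 / (0.254·0.93896 + 0.746·0.051529) = 0.23850/0.27694 = 0.8612.

Posterior P(H) ≈ 0.861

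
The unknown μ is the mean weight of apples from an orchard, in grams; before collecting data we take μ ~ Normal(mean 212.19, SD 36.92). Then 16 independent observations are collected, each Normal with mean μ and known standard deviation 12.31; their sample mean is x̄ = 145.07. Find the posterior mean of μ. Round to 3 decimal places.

Posterior mean ≈ 145.533

With known σ, the Normal prior is conjugate. Weight on the data is w = (n/σ²)/(n/σ² + 1/τ₀²) = 0.105585/(0.105585+0.00073363) = 0.99310.
Posterior mean = w·x̄ + (1−w)·μ₀ = 0.99310·145.07 + 0.0069003·212.19 = 145.533.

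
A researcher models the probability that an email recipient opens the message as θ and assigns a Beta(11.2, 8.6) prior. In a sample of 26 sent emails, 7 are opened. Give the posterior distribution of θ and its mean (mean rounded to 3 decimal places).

Observing 7 successes and 19 failures updates Beta(11.2, 8.6) by adding the success and failure counts to the two shape parameters: α = 11.2+7 = 18.2, β = 8.6+19 = 27.6.
E[θ | data] = 18.2/(18.2+27.6) = 0.397.

Posterior: Beta(18.2, 27.6); mean ≈ 0.397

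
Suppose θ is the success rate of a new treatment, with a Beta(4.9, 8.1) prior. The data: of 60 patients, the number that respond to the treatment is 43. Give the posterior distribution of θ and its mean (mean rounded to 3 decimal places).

Posterior: Beta(47.9, 25.1); mean ≈ 0.656

The binomial likelihood is conjugate to the Beta prior: with 43 successes and 17 failures, the posterior is Beta(4.9+43, 8.1+17) = Beta(47.9, 25.1).
E[θ | data] = 47.9/(47.9+25.1) = 0.656.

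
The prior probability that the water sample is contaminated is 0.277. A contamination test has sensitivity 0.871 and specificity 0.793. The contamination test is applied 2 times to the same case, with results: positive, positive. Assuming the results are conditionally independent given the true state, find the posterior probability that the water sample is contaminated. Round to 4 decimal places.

Posterior P(H) ≈ 0.8715

Let H be the event that the water sample is contaminated; start with P(H) = 0.277. P('positive'|H) = 0.871, P('positive'|¬H) = 0.207.
Update on result 1 ('positive'): P(H) ← 0.871·0.2770 / (0.871·0.2770 + 0.207·0.7230) = 0.24127/0.39093 = 0.6172.
Update on result 2 ('positive'): P(H) ← 0.871·0.6172 / (0.871·0.6172 + 0.207·0.3828) = 0.53755/0.61680 = 0.8715.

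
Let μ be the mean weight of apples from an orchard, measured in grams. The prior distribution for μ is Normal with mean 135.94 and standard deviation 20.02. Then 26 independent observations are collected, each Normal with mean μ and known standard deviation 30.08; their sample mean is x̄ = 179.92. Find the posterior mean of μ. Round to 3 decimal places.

Posterior mean ≈ 176.406

Prior precision 1/τ₀² = 1/20.02² = 0.00249501; data precision n/σ² = 26/30.08² = 0.0287354.
Posterior precision = 0.00249501 + 0.0287354 = 0.0312304.
Posterior mean = (0.00249501·135.94 + 0.0287354·179.92) / 0.0312304 = 176.406.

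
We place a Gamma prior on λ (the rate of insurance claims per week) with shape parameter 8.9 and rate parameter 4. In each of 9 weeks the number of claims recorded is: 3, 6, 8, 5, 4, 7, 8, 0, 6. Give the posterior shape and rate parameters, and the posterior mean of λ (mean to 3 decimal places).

Posterior: Gamma(shape=55.9, rate=13); mean ≈ 4.300

Total count ∑xᵢ = 47 over n = 9 weeks.
Gamma is conjugate to the Poisson likelihood: posterior is Gamma(shape = 8.9+47 = 55.9, rate = 4+9 = 13).
E[λ | data] = 55.9/13 = 4.300.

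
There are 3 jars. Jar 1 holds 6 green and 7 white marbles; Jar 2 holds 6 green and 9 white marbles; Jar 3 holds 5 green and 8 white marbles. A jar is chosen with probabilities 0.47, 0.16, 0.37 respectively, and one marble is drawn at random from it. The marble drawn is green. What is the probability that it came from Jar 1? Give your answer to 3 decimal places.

Posterior probability ≈ 0.513

P(green|Jar 1) = 0.4615; P(green|Jar 2) = 0.4; P(green|Jar 3) = 0.3846.
Prior × likelihood for each source: 0.47·0.4615=0.2169, 0.16·0.4=0.06400, 0.37·0.3846=0.1423. Summing gives P(green) = 0.42323.
P(Jar 1 | green) = 0.2169 / 0.42323 = 0.513.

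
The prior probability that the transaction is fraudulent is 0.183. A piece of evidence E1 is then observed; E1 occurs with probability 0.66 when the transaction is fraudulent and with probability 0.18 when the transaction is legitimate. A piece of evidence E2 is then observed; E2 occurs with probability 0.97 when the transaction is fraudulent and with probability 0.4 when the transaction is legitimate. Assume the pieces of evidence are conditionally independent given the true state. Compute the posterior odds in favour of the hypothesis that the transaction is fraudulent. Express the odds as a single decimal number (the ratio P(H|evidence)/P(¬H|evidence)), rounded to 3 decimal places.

Prior odds = 0.183/(1−0.183) = 0.22399. In log-odds, ln(0.22399) = -1.4962.
Add log likelihood ratios: ln(3.6667) + ln(2.4250) = 2.1851.
Posterior log-odds = 0.68896, so posterior odds = exp(0.68896) = 1.9916.

Posterior odds ≈ 1.992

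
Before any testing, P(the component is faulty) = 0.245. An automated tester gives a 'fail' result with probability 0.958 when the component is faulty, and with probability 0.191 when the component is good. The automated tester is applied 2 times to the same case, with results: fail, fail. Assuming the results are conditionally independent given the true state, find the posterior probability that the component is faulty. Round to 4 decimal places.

With H the event that the component is faulty, the joint likelihood of the observed sequence is P(data|H) = 0.958·0.958 = 0.91776 and P(data|¬H) = 0.191·0.191 = 0.036481.
Bayes: P(H|data) = 0.245·0.91776 / (0.245·0.91776 + 0.755·0.036481) = 0.22485/0.25240 = 0.8909.

Posterior P(H) ≈ 0.8909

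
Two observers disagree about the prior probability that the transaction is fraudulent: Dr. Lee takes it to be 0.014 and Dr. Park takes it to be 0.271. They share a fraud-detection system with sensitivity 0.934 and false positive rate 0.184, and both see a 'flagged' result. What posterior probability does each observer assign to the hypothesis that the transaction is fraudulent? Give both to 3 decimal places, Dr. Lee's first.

Dr. Lee: 0.067; Dr. Park: 0.654

P('+'|H) = 0.934, P('+'|¬H) = 0.184.
Dr. Lee: numerator 0.934·0.014 = 0.013076; evidence = 0.013076+0.184·0.986 = 0.19450; posterior = 0.067.
Dr. Park: numerator 0.934·0.271 = 0.25311; evidence = 0.25311+0.184·0.729 = 0.38725; posterior = 0.654.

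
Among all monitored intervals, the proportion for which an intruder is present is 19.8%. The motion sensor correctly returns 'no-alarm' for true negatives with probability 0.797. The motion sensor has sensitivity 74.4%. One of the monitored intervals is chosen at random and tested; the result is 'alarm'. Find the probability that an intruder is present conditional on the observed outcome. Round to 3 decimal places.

Let H be the event that an intruder is present. P(H) = 0.198, so P(¬H) = 0.802. With E the 'alarm' result, P(E|H) = 0.744 and P(E|¬H) = 0.203.
P(E) = 0.744·0.198 + 0.203·0.802 = 0.14731 + 0.16281 = 0.31012.
By Bayes' theorem, P(H|E) = 0.14731 / 0.31012 = 0.475.

P(H | E) ≈ 0.475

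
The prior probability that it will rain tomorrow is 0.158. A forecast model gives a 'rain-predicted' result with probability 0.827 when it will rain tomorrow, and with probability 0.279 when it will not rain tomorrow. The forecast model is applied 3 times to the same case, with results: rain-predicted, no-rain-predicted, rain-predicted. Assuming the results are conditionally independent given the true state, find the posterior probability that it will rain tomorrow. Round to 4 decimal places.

Posterior P(H) ≈ 0.2835

With H the event that it will rain tomorrow, the joint likelihood of the observed sequence is P(data|H) = 0.827·0.173·0.827 = 0.11832 and P(data|¬H) = 0.279·0.721·0.279 = 0.056123.
Bayes: P(H|data) = 0.158·0.11832 / (0.158·0.11832 + 0.842·0.056123) = 0.018695/0.065950 = 0.2835.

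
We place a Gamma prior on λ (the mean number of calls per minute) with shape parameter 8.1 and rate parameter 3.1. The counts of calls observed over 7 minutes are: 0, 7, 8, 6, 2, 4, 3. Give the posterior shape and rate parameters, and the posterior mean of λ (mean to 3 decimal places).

Total count ∑xᵢ = 30 over n = 7 minutes.
Gamma is conjugate to the Poisson likelihood: posterior is Gamma(shape = 8.1+30 = 38.1, rate = 3.1+7 = 10.1).
Posterior mean = shape/rate = 38.1/10.1 = 3.772.

Posterior: Gamma(shape=38.1, rate=10.1); mean ≈ 3.772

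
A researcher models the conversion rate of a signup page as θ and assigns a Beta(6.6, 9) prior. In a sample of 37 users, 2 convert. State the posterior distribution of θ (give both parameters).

The binomial likelihood is conjugate to the Beta prior: with 2 successes and 35 failures, the posterior is Beta(6.6+2, 9+35) = Beta(8.6, 44).

Posterior: Beta(8.6, 44)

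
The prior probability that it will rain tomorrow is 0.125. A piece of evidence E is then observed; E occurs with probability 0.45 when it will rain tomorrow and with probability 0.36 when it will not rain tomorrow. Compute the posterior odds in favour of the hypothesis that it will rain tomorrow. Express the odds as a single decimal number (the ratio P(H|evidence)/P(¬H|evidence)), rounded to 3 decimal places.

Prior odds = 0.125/(1−0.125) = 0.14286.
Likelihood ratio for E = 0.45/0.36 = 1.2500.
Posterior odds = prior odds × LR = 0.17857.

Posterior odds ≈ 0.179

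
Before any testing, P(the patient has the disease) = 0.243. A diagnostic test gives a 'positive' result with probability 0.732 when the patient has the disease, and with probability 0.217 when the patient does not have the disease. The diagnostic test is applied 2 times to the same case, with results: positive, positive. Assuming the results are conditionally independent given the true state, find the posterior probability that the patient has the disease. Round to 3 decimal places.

Posterior P(H) ≈ 0.785

Let H be the event that the patient has the disease; start with P(H) = 0.243. P('positive'|H) = 0.732, P('positive'|¬H) = 0.217.
Update on result 1 ('positive'): P(H) ← 0.732·0.2430 / (0.732·0.2430 + 0.217·0.7570) = 0.17788/0.34214 = 0.5199.
Update on result 2 ('positive'): P(H) ← 0.732·0.5199 / (0.732·0.5199 + 0.217·0.4801) = 0.38056/0.48474 = 0.7851.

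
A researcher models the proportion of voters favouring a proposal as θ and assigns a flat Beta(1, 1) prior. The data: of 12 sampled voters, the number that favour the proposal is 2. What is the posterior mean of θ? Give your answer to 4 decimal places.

Posterior mean ≈ 0.2143

Observing 2 successes and 10 failures updates Beta(1, 1) by adding the success and failure counts to the two shape parameters: α = 1+2 = 3, β = 1+10 = 11.
E[θ | data] = 3/(3+11) = 0.2143.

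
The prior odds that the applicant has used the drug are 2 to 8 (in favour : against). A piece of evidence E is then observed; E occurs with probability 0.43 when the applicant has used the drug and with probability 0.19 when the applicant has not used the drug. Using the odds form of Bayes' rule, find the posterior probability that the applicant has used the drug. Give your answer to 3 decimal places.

Posterior probability ≈ 0.361

Prior odds = 2/8 = 0.25000.
Likelihood ratio for E = 0.43/0.19 = 2.2632.
Posterior odds = prior odds × LR = 0.56579.
Posterior probability = odds/(1+odds) = 0.56579/1.5658 = 0.361.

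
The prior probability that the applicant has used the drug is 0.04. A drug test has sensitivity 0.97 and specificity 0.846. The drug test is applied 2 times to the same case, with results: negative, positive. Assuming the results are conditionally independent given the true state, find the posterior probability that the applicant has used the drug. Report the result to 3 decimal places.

Let H be the event that the applicant has used the drug; start with P(H) = 0.04. P('positive'|H) = 0.97, P('positive'|¬H) = 0.154.
Update on result 1 ('negative'): P(H) ← 0.03·0.0400 / (0.03·0.0400 + 0.846·0.9600) = 0.0012000/0.81336 = 0.0015.
Update on result 2 ('positive'): P(H) ← 0.97·0.0015 / (0.97·0.0015 + 0.154·0.9985) = 0.0014311/0.15520 = 0.0092.

Posterior P(H) ≈ 0.009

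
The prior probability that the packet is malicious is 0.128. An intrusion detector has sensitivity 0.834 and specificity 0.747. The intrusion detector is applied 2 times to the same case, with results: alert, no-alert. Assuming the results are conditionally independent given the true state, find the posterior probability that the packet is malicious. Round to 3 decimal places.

Posterior P(H) ≈ 0.097

With H the event that the packet is malicious, the joint likelihood of the observed sequence is P(data|H) = 0.834·0.166 = 0.13844 and P(data|¬H) = 0.253·0.747 = 0.18899.
Bayes: P(H|data) = 0.128·0.13844 / (0.128·0.13844 + 0.872·0.18899) = 0.017721/0.18252 = 0.0971.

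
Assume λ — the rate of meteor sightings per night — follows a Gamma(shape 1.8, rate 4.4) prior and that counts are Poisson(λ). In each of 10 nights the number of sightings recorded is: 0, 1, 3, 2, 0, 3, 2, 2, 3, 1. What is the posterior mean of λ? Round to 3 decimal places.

Posterior mean ≈ 1.306

The Poisson likelihood adds the total count to the shape and the number of exposure periods to the rate. Here ∑xᵢ = 17 and n = 10, so shape 1.8→18.8 and rate 4.4→14.4.
Posterior mean = shape/rate = 18.8/14.4 = 1.306.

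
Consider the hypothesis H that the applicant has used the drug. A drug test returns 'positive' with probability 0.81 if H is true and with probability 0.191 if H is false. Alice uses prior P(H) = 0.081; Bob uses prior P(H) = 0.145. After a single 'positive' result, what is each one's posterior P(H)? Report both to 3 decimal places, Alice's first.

Alice: 0.272; Bob: 0.418

P('+'|H) = 0.81, P('+'|¬H) = 0.191.
Alice: numerator 0.81·0.081 = 0.065610; evidence = 0.065610+0.191·0.919 = 0.24114; posterior = 0.272.
Bob: numerator 0.81·0.145 = 0.11745; evidence = 0.11745+0.191·0.855 = 0.28075; posterior = 0.418.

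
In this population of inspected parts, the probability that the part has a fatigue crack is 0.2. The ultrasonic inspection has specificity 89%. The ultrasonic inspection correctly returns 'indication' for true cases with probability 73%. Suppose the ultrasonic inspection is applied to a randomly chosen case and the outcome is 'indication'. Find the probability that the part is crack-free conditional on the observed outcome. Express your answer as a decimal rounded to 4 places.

P(¬H | E) ≈ 0.3761

Let H be the event that the part has a fatigue crack. P(H) = 0.2, so P(¬H) = 0.8. With E the 'indication' result, P(E|H) = 0.73 and P(E|¬H) = 0.11.
P(E) = 0.73·0.2 + 0.11·0.8 = 0.14600 + 0.088000 = 0.23400.
By Bayes' theorem, P(H|E) = 0.14600 / 0.23400 = 0.6239. Hence P(¬H|E) = 1 − 0.6239 = 0.3761.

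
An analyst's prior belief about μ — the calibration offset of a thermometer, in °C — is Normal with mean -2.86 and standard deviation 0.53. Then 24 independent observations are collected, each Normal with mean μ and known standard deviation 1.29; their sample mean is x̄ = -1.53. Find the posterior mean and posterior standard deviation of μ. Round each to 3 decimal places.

Posterior mean ≈ -1.793; posterior SD ≈ 0.236

With known σ, the Normal prior is conjugate. Weight on the data is w = (n/σ²)/(n/σ² + 1/τ₀²) = 14.4222/(14.4222+3.55999) = 0.80203.
Posterior mean = w·x̄ + (1−w)·μ₀ = 0.80203·-1.53 + 0.19797·-2.86 = -1.793. Posterior variance = 1/(14.4222+3.55999) = 0.0556106, so SD = 0.236.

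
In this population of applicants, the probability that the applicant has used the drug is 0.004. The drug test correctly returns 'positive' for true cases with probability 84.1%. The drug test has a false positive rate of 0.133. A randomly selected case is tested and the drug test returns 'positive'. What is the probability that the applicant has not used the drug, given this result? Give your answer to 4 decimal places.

P(¬H | E) ≈ 0.9752

Write H for 'the applicant has used the drug'. Prior odds H:¬H = 0.004/0.996 = 0.0040161. For the 'positive' outcome, the likelihood ratio is 0.841/0.133 = 6.3233.
Posterior odds = 0.0040161 × 6.3233 = 0.025395, so P(H|E) = 0.025395/(1+0.025395) = 0.0248. Then P(¬H|E) = 1 − 0.0248 = 0.9752.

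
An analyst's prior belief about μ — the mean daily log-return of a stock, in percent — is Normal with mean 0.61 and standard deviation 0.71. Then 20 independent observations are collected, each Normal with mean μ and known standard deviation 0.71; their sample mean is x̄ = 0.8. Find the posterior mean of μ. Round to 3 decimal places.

With known σ, the Normal prior is conjugate. Weight on the data is w = (n/σ²)/(n/σ² + 1/τ₀²) = 39.6747/(39.6747+1.98373) = 0.95238.
Posterior mean = w·x̄ + (1−w)·μ₀ = 0.95238·0.8 + 0.047619·0.61 = 0.791.

Posterior mean ≈ 0.791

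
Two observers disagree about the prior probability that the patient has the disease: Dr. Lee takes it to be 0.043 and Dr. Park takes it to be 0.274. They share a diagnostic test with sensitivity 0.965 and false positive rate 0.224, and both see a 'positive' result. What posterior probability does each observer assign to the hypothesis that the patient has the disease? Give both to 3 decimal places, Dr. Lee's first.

Dr. Lee: 0.162; Dr. Park: 0.619

The likelihood ratio for a 'positive' result is 0.965/0.224 = 4.3080.
Dr. Lee: prior odds 0.043/0.957 = 0.044932; posterior odds 0.19357; posterior probability 0.162.
Dr. Park: prior odds 0.274/0.726 = 0.37741; posterior odds 1.6259; posterior probability 0.619.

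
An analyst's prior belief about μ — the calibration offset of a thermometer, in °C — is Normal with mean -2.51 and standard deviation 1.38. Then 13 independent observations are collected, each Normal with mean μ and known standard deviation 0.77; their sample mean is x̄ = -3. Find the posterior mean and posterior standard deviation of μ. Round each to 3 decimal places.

Posterior mean ≈ -2.989; posterior SD ≈ 0.211

Prior precision 1/τ₀² = 1/1.38² = 0.525100; data precision n/σ² = 13/0.77² = 21.9261.
Posterior precision = 0.525100 + 21.9261 = 22.4512, giving posterior SD = 1/√22.4512 = 0.211.
Posterior mean = (0.525100·-2.51 + 21.9261·-3) / 22.4512 = -2.989.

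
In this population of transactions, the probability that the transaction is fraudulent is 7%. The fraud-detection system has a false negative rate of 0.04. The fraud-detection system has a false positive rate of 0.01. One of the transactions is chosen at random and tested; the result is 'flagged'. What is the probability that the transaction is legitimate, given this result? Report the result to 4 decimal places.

Write H for 'the transaction is fraudulent'. Prior odds H:¬H = 0.07/0.93 = 0.075269. For the 'flagged' outcome, the likelihood ratio is 0.96/0.01 = 96.000.
Posterior odds = 0.075269 × 96.000 = 7.2258, so P(H|E) = 7.2258/(1+7.2258) = 0.8784. Then P(¬H|E) = 1 − 0.8784 = 0.1216.

P(¬H | E) ≈ 0.1216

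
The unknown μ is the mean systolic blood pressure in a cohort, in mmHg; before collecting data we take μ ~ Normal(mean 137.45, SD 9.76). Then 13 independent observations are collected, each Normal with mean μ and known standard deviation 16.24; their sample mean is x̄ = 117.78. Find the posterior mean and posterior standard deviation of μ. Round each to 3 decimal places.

Posterior mean ≈ 121.234; posterior SD ≈ 4.090

Prior precision 1/τ₀² = 1/9.76² = 0.0104979; data precision n/σ² = 13/16.24² = 0.0492914.
Posterior precision = 0.0104979 + 0.0492914 = 0.0597893, giving posterior SD = 1/√0.0597893 = 4.090.
Posterior mean = (0.0104979·137.45 + 0.0492914·117.78) / 0.0597893 = 121.234.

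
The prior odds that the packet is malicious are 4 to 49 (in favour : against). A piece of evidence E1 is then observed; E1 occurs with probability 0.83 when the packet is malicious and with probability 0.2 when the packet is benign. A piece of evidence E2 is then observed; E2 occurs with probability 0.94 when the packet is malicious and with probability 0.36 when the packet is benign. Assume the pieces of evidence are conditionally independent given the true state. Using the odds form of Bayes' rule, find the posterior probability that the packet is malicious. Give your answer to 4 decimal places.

Posterior probability ≈ 0.4694

Prior odds = 4/49 = 0.081633.
Likelihood ratio for E1 = 0.83/0.2 = 4.1500.
Likelihood ratio for E2 = 0.94/0.36 = 2.6111.
Posterior odds = prior odds × LR₁ × LR₂ = 0.88458.
Posterior probability = odds/(1+odds) = 0.88458/1.8846 = 0.4694.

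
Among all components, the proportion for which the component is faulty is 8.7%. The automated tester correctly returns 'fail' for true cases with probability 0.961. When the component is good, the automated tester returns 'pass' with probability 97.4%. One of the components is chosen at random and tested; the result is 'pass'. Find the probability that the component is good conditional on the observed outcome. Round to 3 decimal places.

Let H be the event that the component is faulty. P(H) = 0.087, so P(¬H) = 0.913. With E the 'pass' result, P(E|H) = 0.039 and P(E|¬H) = 0.974.
P(E) = 0.039·0.087 + 0.974·0.913 = 0.0033930 + 0.88926 = 0.89265.
By Bayes' theorem, P(H|E) = 0.0033930 / 0.89265 = 0.004. Hence P(¬H|E) = 1 − 0.004 = 0.996.

P(¬H | E) ≈ 0.996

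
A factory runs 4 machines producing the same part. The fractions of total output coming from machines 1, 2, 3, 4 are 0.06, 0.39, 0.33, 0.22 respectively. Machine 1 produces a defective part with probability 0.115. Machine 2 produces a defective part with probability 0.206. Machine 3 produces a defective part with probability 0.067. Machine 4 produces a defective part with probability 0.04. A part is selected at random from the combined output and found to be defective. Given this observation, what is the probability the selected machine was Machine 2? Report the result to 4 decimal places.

Posterior probability ≈ 0.6800

P(defective|M1) = 0.115; P(defective|M2) = 0.206; P(defective|M3) = 0.067; P(defective|M4) = 0.04.
Prior × likelihood for each source: 0.06·0.115=0.006900, 0.39·0.206=0.08034, 0.33·0.067=0.02211, 0.22·0.04=0.008800. Summing gives P(defective) = 0.11815.
P(Machine 2 | defective) = 0.08034 / 0.11815 = 0.6800.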